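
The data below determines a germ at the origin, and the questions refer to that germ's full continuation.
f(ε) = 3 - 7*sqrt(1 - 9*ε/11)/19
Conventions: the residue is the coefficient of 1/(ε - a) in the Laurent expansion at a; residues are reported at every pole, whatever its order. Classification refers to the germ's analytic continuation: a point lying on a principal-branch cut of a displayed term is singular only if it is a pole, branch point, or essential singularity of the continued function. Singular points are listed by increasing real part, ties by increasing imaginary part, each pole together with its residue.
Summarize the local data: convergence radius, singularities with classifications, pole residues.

Branch term (-7/19)*sqrt(1 - ε/(11/9)): its argument vanishes at ε = 11/9, a square-root branch point, modulus 11/9.
The radius of convergence is the smallest modulus among the singular points: 11/9.

Radius of convergence at 0: 11/9.
At 11/9: an algebraic (square-root) branch point.


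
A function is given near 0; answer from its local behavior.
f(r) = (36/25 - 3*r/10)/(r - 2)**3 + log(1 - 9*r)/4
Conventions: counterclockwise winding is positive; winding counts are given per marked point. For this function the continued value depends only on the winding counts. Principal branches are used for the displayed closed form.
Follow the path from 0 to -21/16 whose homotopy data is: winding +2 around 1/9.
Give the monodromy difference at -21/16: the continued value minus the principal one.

Continued minus principal equals pi*i.

The rational part is single-valued and drops out of the difference; each branch term changes only by its own monodromy.
(1/4)*log(1 - r/(1/9)): each positive loop around 1/9 adds 2*pi*i to the log, so winding +2 contributes (1/4)*(2)*2*pi*i = pi*i.
Summing the contributions at r = -21/16 gives pi*i.


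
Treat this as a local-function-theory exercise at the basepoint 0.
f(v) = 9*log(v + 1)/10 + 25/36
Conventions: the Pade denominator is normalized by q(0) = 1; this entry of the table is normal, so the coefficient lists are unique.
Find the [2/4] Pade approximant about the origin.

Taylor coefficients needed (expand at 0): a_0 = 25/36, a_1 = 9/10, a_2 = -9/20, a_3 = 3/10, a_4 = -9/40, a_5 = 9/50, a_6 = -3/20.
Write the denominator as Q(v) = 1 + q1*v + q2*v^2 + q3*v^3 + q4*v^4. Requiring Q*f - P = O(v^7) with deg P <= 2 kills the coefficients of v^3..v^6 in Q*f:
  v^3: a_3 + q1*a_2 + q2*a_1 + q3*a_0 = 0, i.e. 3/10 + (-9/20)*q1 + (9/10)*q2 + (25/36)*q3 = 0.
  v^4: a_4 + q1*a_3 + q2*a_2 + q3*a_1 + q4*a_0 = 0, i.e. -9/40 + (3/10)*q1 + (-9/20)*q2 + (9/10)*q3 + (25/36)*q4 = 0.
  v^5: a_5 + q1*a_4 + q2*a_3 + q3*a_2 + q4*a_1 = 0, i.e. 9/50 + (-9/40)*q1 + (3/10)*q2 + (-9/20)*q3 + (9/10)*q4 = 0.
  v^6: a_6 + q1*a_5 + q2*a_4 + q3*a_3 + q4*a_2 = 0, i.e. -3/20 + (9/50)*q1 + (-9/40)*q2 + (3/10)*q3 + (-9/20)*q4 = 0.
Solving this linear system: q1 = 1023862/829011, q2 = 81823/276337, q3 = -4266/276337, q4 = 6471/2763370.
The numerator is Q*f truncated at degree 2: P0 = a_0 = 25/36; P1 = a_1 + q1*a_0 = 65570633/37305495; P2 = a_2 + q1*a_1 + q2*a_0 = 21566563/24870330.

The Pade approximant has numerator coefficients [25/36, 65570633/37305495, 21566563/24870330]; denominator coefficients [1, 1023862/829011, 81823/276337, -4266/276337, 6471/2763370].


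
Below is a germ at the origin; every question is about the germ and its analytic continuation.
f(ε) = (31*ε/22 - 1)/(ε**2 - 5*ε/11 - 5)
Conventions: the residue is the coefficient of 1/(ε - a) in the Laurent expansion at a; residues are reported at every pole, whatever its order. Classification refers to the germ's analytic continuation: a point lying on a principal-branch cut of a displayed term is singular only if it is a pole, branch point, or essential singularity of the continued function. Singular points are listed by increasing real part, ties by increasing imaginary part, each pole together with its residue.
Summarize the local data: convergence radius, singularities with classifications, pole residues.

Radius of convergence at 0: -5/22 + (1/22)*sqrt(2445).
At 5/22 - (1/22)*sqrt(2445): a pole of order 1; residue 31/44 + (329/107580)*sqrt(2445).
At 5/22 + (1/22)*sqrt(2445): a pole of order 1; residue 31/44 - (329/107580)*sqrt(2445).

Denominator factor (ε**2 - 5*ε/11 - 5): discriminant 2445/121, real irrational roots 5/22 + (1/22)*sqrt(2445) and 5/22 - (1/22)*sqrt(2445); poles of order 1, moduli 5/22 + (1/22)*sqrt(2445) and -5/22 + (1/22)*sqrt(2445).
The radius of convergence is the smallest modulus among the singular points: -5/22 + (1/22)*sqrt(2445).
The factor ε**2 - 5*ε/11 - 5 splits as (ε - a)(ε - a') with a = 5/22 - (1/22)*sqrt(2445), a' = 5/22 + (1/22)*sqrt(2445). At the order-1 pole a set g(ε) = (ε - a)*f(ε) = [31*ε/22 - 1] / (ε - a').
Simple pole: residue = g(a) at a = 5/22 - (1/22)*sqrt(2445), which is 31/44 + (329/107580)*sqrt(2445).
The factor ε**2 - 5*ε/11 - 5 splits as (ε - a)(ε - a') with a = 5/22 + (1/22)*sqrt(2445), a' = 5/22 - (1/22)*sqrt(2445). At the order-1 pole a set g(ε) = (ε - a)*f(ε) = [31*ε/22 - 1] / (ε - a').
Simple pole: residue = g(a) at a = 5/22 + (1/22)*sqrt(2445), which is 31/44 - (329/107580)*sqrt(2445).
List the singular points by increasing real part (a conjugate pair: the negative imaginary part first).


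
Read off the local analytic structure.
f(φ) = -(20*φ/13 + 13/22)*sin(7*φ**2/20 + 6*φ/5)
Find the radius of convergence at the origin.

The radius of convergence is infinite.

The factor -sin(7*φ**2/20 + 6*φ/5) is entire and contributes no finite singular point.
The polynomial part has no poles.
No finite singular points: the Taylor series at 0 converges everywhere.


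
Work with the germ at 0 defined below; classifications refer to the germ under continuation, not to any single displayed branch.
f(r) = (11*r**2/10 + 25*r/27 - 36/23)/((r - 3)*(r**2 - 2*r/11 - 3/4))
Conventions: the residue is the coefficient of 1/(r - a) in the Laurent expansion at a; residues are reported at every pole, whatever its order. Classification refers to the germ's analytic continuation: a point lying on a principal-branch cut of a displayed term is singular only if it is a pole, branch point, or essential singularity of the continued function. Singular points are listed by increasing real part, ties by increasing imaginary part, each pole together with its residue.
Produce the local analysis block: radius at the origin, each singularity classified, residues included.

Radius of convergence at 0: -1/11 + (1/22)*sqrt(367).
At 1/11 - (1/22)*sqrt(367): a pole of order 1; residue -240229/1403460 - (167288/42922485)*sqrt(367).
At 1/11 + (1/22)*sqrt(367): a pole of order 1; residue -240229/1403460 + (167288/42922485)*sqrt(367).
At 3: a pole of order 1; residue 506066/350865.

Denominator factor (r - 3): pole of order 1 at 3, modulus 3.
Denominator factor (r**2 - 2*r/11 - 3/4): discriminant 367/121, real irrational roots 1/11 + (1/22)*sqrt(367) and 1/11 - (1/22)*sqrt(367); poles of order 1, moduli 1/11 + (1/22)*sqrt(367) and -1/11 + (1/22)*sqrt(367).
The radius of convergence is the smallest modulus among the singular points: -1/11 + (1/22)*sqrt(367).
The factor r**2 - 2*r/11 - 3/4 splits as (r - a)(r - a') with a = 1/11 - (1/22)*sqrt(367), a' = 1/11 + (1/22)*sqrt(367). At the order-1 pole a set g(r) = (r - a)*f(r) = [(11*r**2/10 + 25*r/27 - 36/23)/(r - 3)] / (r - a').
Simple pole: residue = g(a) at a = 1/11 - (1/22)*sqrt(367), which is -240229/1403460 - (167288/42922485)*sqrt(367).
The factor r**2 - 2*r/11 - 3/4 splits as (r - a)(r - a') with a = 1/11 + (1/22)*sqrt(367), a' = 1/11 - (1/22)*sqrt(367). At the order-1 pole a set g(r) = (r - a)*f(r) = [(11*r**2/10 + 25*r/27 - 36/23)/(r - 3)] / (r - a').
Simple pole: residue = g(a) at a = 1/11 + (1/22)*sqrt(367), which is -240229/1403460 + (167288/42922485)*sqrt(367).
At the order-1 pole 3 set g(r) = (r - (3))*f(r) = (11*r**2/10 + 25*r/27 - 36/23)/(r**2 - 2*r/11 - 3/4).
Simple pole: residue = g(a) at a = 3, which is 506066/350865.
List the singular points by increasing real part (a conjugate pair: the negative imaginary part first).


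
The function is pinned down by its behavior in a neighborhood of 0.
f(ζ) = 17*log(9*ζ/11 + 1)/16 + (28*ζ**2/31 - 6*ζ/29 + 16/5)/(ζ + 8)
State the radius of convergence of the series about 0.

The radius of convergence is 11/9.

Denominator factor (ζ + 8): pole of order 1 at -8, modulus 8.
Branch term (17/16)*log(1 - ζ/(-11/9)): its argument vanishes at ζ = -11/9, a logarithmic branch point, modulus 11/9.
The radius of convergence is the smallest modulus among the singular points: 11/9.


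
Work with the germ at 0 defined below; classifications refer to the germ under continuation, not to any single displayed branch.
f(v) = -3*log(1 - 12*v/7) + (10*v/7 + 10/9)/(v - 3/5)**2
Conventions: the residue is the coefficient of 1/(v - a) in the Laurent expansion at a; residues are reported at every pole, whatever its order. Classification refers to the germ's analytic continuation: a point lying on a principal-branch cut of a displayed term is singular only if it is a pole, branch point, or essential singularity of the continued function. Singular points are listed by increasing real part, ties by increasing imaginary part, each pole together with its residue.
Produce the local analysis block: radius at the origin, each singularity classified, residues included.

Radius of convergence at 0: 7/12.
At 7/12: a logarithmic branch point.
At 3/5: a pole of order 2; residue 10/7.

Denominator factor (v - 3/5)^2: pole of order 2 at 3/5, modulus 3/5.
Branch term (-3)*log(1 - v/(7/12)): its argument vanishes at v = 7/12, a logarithmic branch point, modulus 7/12.
The radius of convergence is the smallest modulus among the singular points: 7/12.
The branch term is analytic at 3/5 and contributes nothing to the residue; only the rational part matters.
At the order-2 pole 3/5 set g(v) = (v - (3/5))^2*(rational part) = 10*v/7 + 10/9.
Order-2 pole: residue = g'(a); g'(3/5) = 10/7, so the residue is 10/7.
List the singular points by increasing real part (a conjugate pair: the negative imaginary part first).


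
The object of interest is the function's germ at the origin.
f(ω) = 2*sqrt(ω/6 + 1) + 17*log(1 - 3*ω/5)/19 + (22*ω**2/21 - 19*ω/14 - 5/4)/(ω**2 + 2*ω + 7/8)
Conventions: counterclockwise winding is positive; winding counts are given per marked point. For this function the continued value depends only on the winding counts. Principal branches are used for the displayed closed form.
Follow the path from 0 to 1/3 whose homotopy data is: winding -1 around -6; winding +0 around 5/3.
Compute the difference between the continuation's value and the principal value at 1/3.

The rational part is single-valued and drops out of the difference; each branch term changes only by its own monodromy.
(17/19)*log(1 - ω/(5/3)): winding 0 around 5/3, so this term returns to its principal value, contribution 0.
(2)*sqrt(1 - ω/(-6)): winding -1 is odd, the square root flips sign, contributing -2*(2)*sqrt(1 - (1/3)/(-6)) = -2*(2)*sqrt(19/18) = -(2/3)*sqrt(38).
Summing the contributions at ω = 1/3 gives -(2/3)*sqrt(38).

Continued minus principal equals -(2/3)*sqrt(38).


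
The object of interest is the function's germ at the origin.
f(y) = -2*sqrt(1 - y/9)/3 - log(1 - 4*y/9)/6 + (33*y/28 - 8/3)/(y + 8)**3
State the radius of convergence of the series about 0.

The radius of convergence is 9/4.

Denominator factor (y + 8)^3: pole of order 3 at -8, modulus 8.
Branch term (-1/6)*log(1 - y/(9/4)): its argument vanishes at y = 9/4, a logarithmic branch point, modulus 9/4.
Branch term (-2/3)*sqrt(1 - y/(9)): its argument vanishes at y = 9, a square-root branch point, modulus 9.
The radius of convergence is the smallest modulus among the singular points: 9/4.


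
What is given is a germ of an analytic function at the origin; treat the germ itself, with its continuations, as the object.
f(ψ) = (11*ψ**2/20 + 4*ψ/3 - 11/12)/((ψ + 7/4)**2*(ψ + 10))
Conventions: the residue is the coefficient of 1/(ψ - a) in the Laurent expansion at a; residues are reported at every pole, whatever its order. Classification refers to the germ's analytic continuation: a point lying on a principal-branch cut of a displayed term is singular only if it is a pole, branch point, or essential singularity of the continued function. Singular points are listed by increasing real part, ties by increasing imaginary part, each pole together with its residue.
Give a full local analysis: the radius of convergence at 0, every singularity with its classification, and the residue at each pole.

Radius of convergence at 0: 7/4.
At -10: a pole of order 1; residue 652/1089.
At -7/4: a pole of order 2; residue -1061/21780.

Denominator factor (ψ + 7/4)^2: pole of order 2 at -7/4, modulus 7/4.
Denominator factor (ψ + 10): pole of order 1 at -10, modulus 10.
The radius of convergence is the smallest modulus among the singular points: 7/4.
At the order-1 pole -10 set g(ψ) = (ψ - (-10))*f(ψ) = (11*ψ**2/20 + 4*ψ/3 - 11/12)/(ψ + 7/4)**2.
Simple pole: residue = g(a) at a = -10, which is 652/1089.
At the order-2 pole -7/4 set g(ψ) = (ψ - (-7/4))^2*f(ψ) = (11*ψ**2/20 + 4*ψ/3 - 11/12)/(ψ + 10).
Order-2 pole: residue = g'(a); g'(-7/4) = -1061/21780, so the residue is -1061/21780.
List the singular points by increasing real part (a conjugate pair: the negative imaginary part first).


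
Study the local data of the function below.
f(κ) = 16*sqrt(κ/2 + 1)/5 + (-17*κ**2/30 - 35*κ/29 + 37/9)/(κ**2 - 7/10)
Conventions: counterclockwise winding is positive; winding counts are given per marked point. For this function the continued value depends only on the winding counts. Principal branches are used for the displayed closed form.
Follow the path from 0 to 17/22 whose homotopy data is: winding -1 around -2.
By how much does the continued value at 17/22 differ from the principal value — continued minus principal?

The rational part is single-valued and drops out of the difference; each branch term changes only by its own monodromy.
(16/5)*sqrt(1 - κ/(-2)): winding -1 is odd, the square root flips sign, contributing -2*(16/5)*sqrt(1 - (17/22)/(-2)) = -2*(16/5)*sqrt(61/44) = -(16/55)*sqrt(671).
Summing the contributions at κ = 17/22 gives -(16/55)*sqrt(671).

Continued minus principal equals -(16/55)*sqrt(671).


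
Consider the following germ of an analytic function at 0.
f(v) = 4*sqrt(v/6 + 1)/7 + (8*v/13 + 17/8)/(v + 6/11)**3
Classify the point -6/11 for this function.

The point is a pole of order 3.

The denominator factor v + 6/11 vanishes at -6/11 and appears to the power 3; the numerator there equals 2047/1144, nonzero, and no other factor vanishes.
The branch terms are analytic at this point.
Hence a pole whose order is the multiplicity, 3.


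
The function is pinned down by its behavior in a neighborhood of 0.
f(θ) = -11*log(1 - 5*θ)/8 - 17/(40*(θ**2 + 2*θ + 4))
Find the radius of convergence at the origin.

The radius of convergence is 1/5.

Denominator factor (θ**2 + 2*θ + 4): discriminant -12, complex-conjugate roots (-1) + (sqrt(3))*i and (-1) - (sqrt(3))*i; poles of order 1, moduli 2 and 2.
Branch term (-11/8)*log(1 - θ/(1/5)): its argument vanishes at θ = 1/5, a logarithmic branch point, modulus 1/5.
The radius of convergence is the smallest modulus among the singular points: 1/5.


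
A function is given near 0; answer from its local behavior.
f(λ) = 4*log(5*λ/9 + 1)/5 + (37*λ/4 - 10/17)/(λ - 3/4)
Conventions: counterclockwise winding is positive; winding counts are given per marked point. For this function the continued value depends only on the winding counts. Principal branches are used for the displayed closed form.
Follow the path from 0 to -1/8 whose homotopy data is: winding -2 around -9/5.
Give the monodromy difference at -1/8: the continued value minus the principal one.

Continued minus principal equals -(16/5)*pi*i.

The rational part is single-valued and drops out of the difference; each branch term changes only by its own monodromy.
(4/5)*log(1 - λ/(-9/5)): each positive loop around -9/5 adds 2*pi*i to the log, so winding -2 contributes (4/5)*(-2)*2*pi*i = -(16/5)*pi*i.
Summing the contributions at λ = -1/8 gives -(16/5)*pi*i.


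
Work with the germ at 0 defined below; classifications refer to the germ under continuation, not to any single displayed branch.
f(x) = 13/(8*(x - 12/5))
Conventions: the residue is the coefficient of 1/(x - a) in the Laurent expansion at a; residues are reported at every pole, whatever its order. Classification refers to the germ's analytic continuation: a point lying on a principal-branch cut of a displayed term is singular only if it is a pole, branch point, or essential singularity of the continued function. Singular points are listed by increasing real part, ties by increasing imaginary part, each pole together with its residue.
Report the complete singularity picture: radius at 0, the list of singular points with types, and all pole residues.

Denominator factor (x - 12/5): pole of order 1 at 12/5, modulus 12/5.
The radius of convergence is the smallest modulus among the singular points: 12/5.
At the order-1 pole 12/5 set g(x) = (x - (12/5))*f(x) = 13/8.
Simple pole: residue = g(a) at a = 12/5, which is 13/8.

Radius of convergence at 0: 12/5.
At 12/5: a pole of order 1; residue 13/8.


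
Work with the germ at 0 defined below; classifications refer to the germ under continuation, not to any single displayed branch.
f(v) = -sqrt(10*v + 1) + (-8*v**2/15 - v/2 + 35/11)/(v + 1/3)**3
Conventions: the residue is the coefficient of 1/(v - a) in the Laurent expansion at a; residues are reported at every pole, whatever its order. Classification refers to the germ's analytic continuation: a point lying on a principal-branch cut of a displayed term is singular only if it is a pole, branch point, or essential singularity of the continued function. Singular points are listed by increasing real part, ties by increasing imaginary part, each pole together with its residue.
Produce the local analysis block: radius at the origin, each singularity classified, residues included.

Radius of convergence at 0: 1/10.
At -1/3: a pole of order 3; residue -8/15.
At -1/10: an algebraic (square-root) branch point.

Denominator factor (v + 1/3)^3: pole of order 3 at -1/3, modulus 1/3.
Branch term (-1)*sqrt(1 - v/(-1/10)): its argument vanishes at v = -1/10, a square-root branch point, modulus 1/10.
The radius of convergence is the smallest modulus among the singular points: 1/10.
The branch term is analytic at -1/3 and contributes nothing to the residue; only the rational part matters.
At the order-3 pole -1/3 set g(v) = (v - (-1/3))^3*(rational part) = -8*v**2/15 - v/2 + 35/11.
Order-3 pole: residue = g''(a)/2; g''(-1/3) = -16/15, so the residue is -8/15.
List the singular points by increasing real part (a conjugate pair: the negative imaginary part first).


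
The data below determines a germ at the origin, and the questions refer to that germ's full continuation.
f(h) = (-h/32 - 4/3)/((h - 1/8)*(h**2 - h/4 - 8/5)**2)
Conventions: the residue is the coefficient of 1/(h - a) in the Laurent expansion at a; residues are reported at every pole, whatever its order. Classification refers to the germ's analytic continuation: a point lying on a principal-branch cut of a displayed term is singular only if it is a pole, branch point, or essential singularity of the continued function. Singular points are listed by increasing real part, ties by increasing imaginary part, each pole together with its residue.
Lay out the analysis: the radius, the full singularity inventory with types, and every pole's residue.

Radius of convergence at 0: 1/8.
At 1/8 - (1/40)*sqrt(2585): a pole of order 2; residue 205400/801867 - (20/267289)*sqrt(2585).
At 1/8: a pole of order 1; residue -410800/801867.
At 1/8 + (1/40)*sqrt(2585): a pole of order 2; residue 205400/801867 + (20/267289)*sqrt(2585).

Denominator factor (h**2 - h/4 - 8/5)^2: discriminant 517/80, real irrational roots 1/8 + (1/40)*sqrt(2585) and 1/8 - (1/40)*sqrt(2585); poles of order 2, moduli 1/8 + (1/40)*sqrt(2585) and -1/8 + (1/40)*sqrt(2585).
Denominator factor (h - 1/8): pole of order 1 at 1/8, modulus 1/8.
The radius of convergence is the smallest modulus among the singular points: 1/8.
The factor h**2 - h/4 - 8/5 splits as (h - a)(h - a') with a = 1/8 - (1/40)*sqrt(2585), a' = 1/8 + (1/40)*sqrt(2585). At the order-2 pole a set g(h) = (h - a)^2*f(h) = [(-h/32 - 4/3)/(h - 1/8)] / (h - a')^2.
Order-2 pole: residue = g'(a); g'(1/8 - (1/40)*sqrt(2585)) = 205400/801867 - (20/267289)*sqrt(2585), so the residue is 205400/801867 - (20/267289)*sqrt(2585).
At the order-1 pole 1/8 set g(h) = (h - (1/8))*f(h) = (-h/32 - 4/3)/(h**2 - h/4 - 8/5)**2.
Simple pole: residue = g(a) at a = 1/8, which is -410800/801867.
The factor h**2 - h/4 - 8/5 splits as (h - a)(h - a') with a = 1/8 + (1/40)*sqrt(2585), a' = 1/8 - (1/40)*sqrt(2585). At the order-2 pole a set g(h) = (h - a)^2*f(h) = [(-h/32 - 4/3)/(h - 1/8)] / (h - a')^2.
Order-2 pole: residue = g'(a); g'(1/8 + (1/40)*sqrt(2585)) = 205400/801867 + (20/267289)*sqrt(2585), so the residue is 205400/801867 + (20/267289)*sqrt(2585).
List the singular points by increasing real part (a conjugate pair: the negative imaginary part first).


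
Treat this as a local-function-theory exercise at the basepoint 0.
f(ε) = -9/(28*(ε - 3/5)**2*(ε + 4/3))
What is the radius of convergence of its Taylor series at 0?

The radius of convergence is 3/5.

Denominator factor (ε - 3/5)^2: pole of order 2 at 3/5, modulus 3/5.
Denominator factor (ε + 4/3): pole of order 1 at -4/3, modulus 4/3.
The radius of convergence is the smallest modulus among the singular points: 3/5.


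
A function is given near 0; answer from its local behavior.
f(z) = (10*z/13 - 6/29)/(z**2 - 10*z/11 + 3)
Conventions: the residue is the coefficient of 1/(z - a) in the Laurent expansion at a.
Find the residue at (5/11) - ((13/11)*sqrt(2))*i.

The factor z**2 - 10*z/11 + 3 splits as (z - a)(z - a') with a = (5/11) - ((13/11)*sqrt(2))*i, a' = (5/11) + ((13/11)*sqrt(2))*i. At the order-1 pole a set g(z) = (z - a)*f(z) = [10*z/13 - 6/29] / (z - a').
Simple pole: residue = g(a) at a = (5/11) - ((13/11)*sqrt(2))*i, which is (5/13) + ((148/4901)*sqrt(2))*i.

The residue is (5/13) + ((148/4901)*sqrt(2))*i.


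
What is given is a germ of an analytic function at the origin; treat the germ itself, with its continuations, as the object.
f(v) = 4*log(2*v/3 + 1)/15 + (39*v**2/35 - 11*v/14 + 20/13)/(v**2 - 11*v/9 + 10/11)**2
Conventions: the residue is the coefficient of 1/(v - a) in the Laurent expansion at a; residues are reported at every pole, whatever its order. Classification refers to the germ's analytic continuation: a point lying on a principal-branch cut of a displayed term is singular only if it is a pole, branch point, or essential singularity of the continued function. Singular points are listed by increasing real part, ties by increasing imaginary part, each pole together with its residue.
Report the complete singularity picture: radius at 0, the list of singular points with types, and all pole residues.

Radius of convergence at 0: (1/11)*sqrt(110).
At -3/2: a logarithmic branch point.
At (11/18) - ((1/198)*sqrt(20999))*i: a pole of order 2; residue ((863703/94751306)*sqrt(20999))*i.
At (11/18) + ((1/198)*sqrt(20999))*i: a pole of order 2; residue -((863703/94751306)*sqrt(20999))*i.


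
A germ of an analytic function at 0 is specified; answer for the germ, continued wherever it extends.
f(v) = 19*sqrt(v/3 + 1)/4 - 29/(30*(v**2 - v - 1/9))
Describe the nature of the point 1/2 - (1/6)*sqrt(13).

The denominator factor v**2 - v - 1/9 vanishes at 1/2 - (1/6)*sqrt(13) and appears to the power 1; the numerator there equals -29/30, nonzero, and no other factor vanishes.
The branch terms are analytic at this point.
Hence a pole whose order is the multiplicity, 1.

The point is a pole of order 1.


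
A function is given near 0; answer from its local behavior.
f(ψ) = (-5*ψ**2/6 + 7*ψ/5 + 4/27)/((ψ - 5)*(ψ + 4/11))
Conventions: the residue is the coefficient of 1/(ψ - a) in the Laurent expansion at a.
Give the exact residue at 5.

The residue is -8129/3186.

At the order-1 pole 5 set g(ψ) = (ψ - (5))*f(ψ) = (-5*ψ**2/6 + 7*ψ/5 + 4/27)/(ψ + 4/11).
Simple pole: residue = g(a) at a = 5, which is -8129/3186.


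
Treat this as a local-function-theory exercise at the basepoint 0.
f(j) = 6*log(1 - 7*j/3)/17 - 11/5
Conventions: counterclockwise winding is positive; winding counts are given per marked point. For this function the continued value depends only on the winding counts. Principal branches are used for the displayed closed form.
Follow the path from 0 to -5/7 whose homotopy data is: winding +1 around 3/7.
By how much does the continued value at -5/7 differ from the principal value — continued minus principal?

The rational part is single-valued and drops out of the difference; each branch term changes only by its own monodromy.
(6/17)*log(1 - j/(3/7)): each positive loop around 3/7 adds 2*pi*i to the log, so winding +1 contributes (6/17)*(1)*2*pi*i = (12/17)*pi*i.
Summing the contributions at j = -5/7 gives (12/17)*pi*i.

Continued minus principal equals (12/17)*pi*i.


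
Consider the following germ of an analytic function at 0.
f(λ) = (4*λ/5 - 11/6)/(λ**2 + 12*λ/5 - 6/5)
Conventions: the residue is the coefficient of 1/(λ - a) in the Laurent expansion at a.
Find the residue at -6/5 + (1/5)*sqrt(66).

The factor λ**2 + 12*λ/5 - 6/5 splits as (λ - a)(λ - a') with a = -6/5 + (1/5)*sqrt(66), a' = -6/5 - (1/5)*sqrt(66). At the order-1 pole a set g(λ) = (λ - a)*f(λ) = [4*λ/5 - 11/6] / (λ - a').
Simple pole: residue = g(a) at a = -6/5 + (1/5)*sqrt(66), which is 2/5 - (419/3960)*sqrt(66).

The residue is 2/5 - (419/3960)*sqrt(66).


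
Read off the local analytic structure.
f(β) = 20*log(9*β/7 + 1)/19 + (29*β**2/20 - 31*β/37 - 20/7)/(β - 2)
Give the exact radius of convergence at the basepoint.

Denominator factor (β - 2): pole of order 1 at 2, modulus 2.
Branch term (20/19)*log(1 - β/(-7/9)): its argument vanishes at β = -7/9, a logarithmic branch point, modulus 7/9.
The radius of convergence is the smallest modulus among the singular points: 7/9.

The radius of convergence is 7/9.


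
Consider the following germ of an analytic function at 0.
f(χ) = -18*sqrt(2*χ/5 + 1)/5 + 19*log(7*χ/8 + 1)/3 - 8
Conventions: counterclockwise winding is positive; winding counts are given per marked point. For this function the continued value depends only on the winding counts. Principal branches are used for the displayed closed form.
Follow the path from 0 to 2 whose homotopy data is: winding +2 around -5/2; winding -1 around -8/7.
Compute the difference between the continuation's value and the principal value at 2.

The rational part is single-valued and drops out of the difference; each branch term changes only by its own monodromy.
(-18/5)*sqrt(1 - χ/(-5/2)): winding +2 is even, the square root returns to the same sheet, contribution 0.
(19/3)*log(1 - χ/(-8/7)): each positive loop around -8/7 adds 2*pi*i to the log, so winding -1 contributes (19/3)*(-1)*2*pi*i = -(38/3)*pi*i.
Summing the contributions at χ = 2 gives -(38/3)*pi*i.

Continued minus principal equals -(38/3)*pi*i.


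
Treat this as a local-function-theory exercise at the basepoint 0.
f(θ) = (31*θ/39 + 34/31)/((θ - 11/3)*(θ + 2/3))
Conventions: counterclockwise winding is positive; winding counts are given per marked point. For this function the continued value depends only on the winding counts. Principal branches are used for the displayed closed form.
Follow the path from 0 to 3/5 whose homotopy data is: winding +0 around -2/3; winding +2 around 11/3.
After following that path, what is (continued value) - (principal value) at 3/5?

The function is rational, hence single-valued: continuing it around any pole returns the same value, so the difference is 0.

Continued minus principal equals 0.


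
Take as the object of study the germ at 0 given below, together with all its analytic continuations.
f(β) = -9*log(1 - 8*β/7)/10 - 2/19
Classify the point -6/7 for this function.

There is no denominator, hence no pole anywhere.
Branch term log(1 - β/(7/8)): argument at -6/7 is 97/49, nonzero, so -6/7 is not its branch point (a point on a principal cut is still regular for the continued germ).
So the germ continues analytically to -6/7.

The point is a regular point.


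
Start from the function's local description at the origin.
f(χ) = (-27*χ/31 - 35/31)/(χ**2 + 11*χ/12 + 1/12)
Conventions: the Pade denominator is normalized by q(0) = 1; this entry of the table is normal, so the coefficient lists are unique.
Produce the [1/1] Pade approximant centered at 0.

Taylor coefficients needed (expand at 0): a_0 = -420/31, a_1 = 4296/31, a_2 = -42216/31.
Write the denominator as Q(χ) = 1 + q1*χ. Requiring Q*f - P = O(χ^3) with deg P <= 1 kills the coefficients of χ^2..χ^2 in Q*f:
  χ^2: a_2 + q1*a_1 = 0, i.e. -42216/31 + (4296/31)*q1 = 0.
Solving this linear system: q1 = 1759/179.
The numerator is Q*f truncated at degree 1: P0 = a_0 = -420/31; P1 = a_1 + q1*a_0 = 30204/5549.

The Pade approximant has numerator coefficients [-420/31, 30204/5549]; denominator coefficients [1, 1759/179].


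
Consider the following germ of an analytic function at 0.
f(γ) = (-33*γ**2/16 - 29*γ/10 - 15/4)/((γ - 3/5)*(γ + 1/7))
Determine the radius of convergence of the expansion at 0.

Denominator factor (γ - 3/5): pole of order 1 at 3/5, modulus 3/5.
Denominator factor (γ + 1/7): pole of order 1 at -1/7, modulus 1/7.
The radius of convergence is the smallest modulus among the singular points: 1/7.

The radius of convergence is 1/7.


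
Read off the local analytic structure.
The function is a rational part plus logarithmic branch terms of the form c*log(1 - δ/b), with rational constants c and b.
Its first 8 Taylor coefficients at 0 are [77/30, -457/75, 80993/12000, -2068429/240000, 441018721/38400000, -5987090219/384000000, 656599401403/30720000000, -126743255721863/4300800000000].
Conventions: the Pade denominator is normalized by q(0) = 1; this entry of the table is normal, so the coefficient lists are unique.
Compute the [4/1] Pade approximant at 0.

The Pade approximant has numerator coefficients [77/30, -418395485/160370444, -1953496827/1282963552, 8379474059/15395562624, -106019615449/492658003968]; denominator coefficients [1, 544280929/400926110].

Taylor coefficients needed (read off): a_0 = 77/30, a_1 = -457/75, a_2 = 80993/12000, a_3 = -2068429/240000, a_4 = 441018721/38400000, a_5 = -5987090219/384000000.
Write the denominator as Q(δ) = 1 + q1*δ. Requiring Q*f - P = O(δ^6) with deg P <= 4 kills the coefficients of δ^5..δ^5 in Q*f:
  δ^5: a_5 + q1*a_4 = 0, i.e. -5987090219/384000000 + (441018721/38400000)*q1 = 0.
Solving this linear system: q1 = 544280929/400926110.
The numerator is Q*f truncated at degree 4: P0 = a_0 = 77/30; P1 = a_1 + q1*a_0 = -418395485/160370444; P2 = a_2 + q1*a_1 = -1953496827/1282963552; P3 = a_3 + q1*a_2 = 8379474059/15395562624; P4 = a_4 + q1*a_3 = -106019615449/492658003968.


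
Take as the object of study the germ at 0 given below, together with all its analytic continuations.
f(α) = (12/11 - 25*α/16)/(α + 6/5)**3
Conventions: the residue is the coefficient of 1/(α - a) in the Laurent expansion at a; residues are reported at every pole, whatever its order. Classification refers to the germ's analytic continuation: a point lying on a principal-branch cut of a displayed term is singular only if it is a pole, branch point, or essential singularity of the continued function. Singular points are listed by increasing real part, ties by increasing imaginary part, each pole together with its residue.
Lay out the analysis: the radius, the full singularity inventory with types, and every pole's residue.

Denominator factor (α + 6/5)^3: pole of order 3 at -6/5, modulus 6/5.
The radius of convergence is the smallest modulus among the singular points: 6/5.
At the order-3 pole -6/5 set g(α) = (α - (-6/5))^3*f(α) = 12/11 - 25*α/16.
Order-3 pole: residue = g''(a)/2; g''(-6/5) = 0, so the residue is 0.

Radius of convergence at 0: 6/5.
At -6/5: a pole of order 3; residue 0.


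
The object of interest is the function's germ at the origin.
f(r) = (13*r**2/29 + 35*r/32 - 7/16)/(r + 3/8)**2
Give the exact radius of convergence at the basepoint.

The radius of convergence is 3/8.

Denominator factor (r + 3/8)^2: pole of order 2 at -3/8, modulus 3/8.
The radius of convergence is the smallest modulus among the singular points: 3/8.


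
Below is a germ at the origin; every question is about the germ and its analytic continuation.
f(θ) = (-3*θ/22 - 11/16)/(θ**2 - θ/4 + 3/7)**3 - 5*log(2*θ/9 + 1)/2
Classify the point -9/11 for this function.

The point is a regular point.

Denominator factors: θ**2 - θ/4 + 3/7 = 4413/3388 at θ = -9/11 — none vanishes.
Branch term log(1 - θ/(-9/2)): argument at -9/11 is 9/11, nonzero, so -9/11 is not its branch point (a point on a principal cut is still regular for the continued germ).
So the germ continues analytically to -9/11.


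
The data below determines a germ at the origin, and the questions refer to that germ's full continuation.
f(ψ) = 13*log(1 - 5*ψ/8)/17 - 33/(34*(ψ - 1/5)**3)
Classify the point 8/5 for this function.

The term (13/17)*log(1 - ψ/(8/5)) has argument 1 - 8/5/(8/5) = 0 at 8/5: a logarithmic (infinitely-sheeted) branch point; the remaining terms are analytic or single-valued there.

The point is a logarithmic branch point.


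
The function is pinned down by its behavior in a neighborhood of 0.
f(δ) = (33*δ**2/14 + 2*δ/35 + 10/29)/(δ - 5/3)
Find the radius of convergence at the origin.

The radius of convergence is 5/3.

Denominator factor (δ - 5/3): pole of order 1 at 5/3, modulus 5/3.
The radius of convergence is the smallest modulus among the singular points: 5/3.


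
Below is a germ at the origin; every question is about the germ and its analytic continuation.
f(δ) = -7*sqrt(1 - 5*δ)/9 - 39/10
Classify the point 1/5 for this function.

The point is an algebraic (square-root) branch point.

The term (-7/9)*sqrt(1 - δ/(1/5)) has argument 1 - 1/5/(1/5) = 0 at 1/5: a square-root (algebraic, two-sheeted) branch point; the remaining terms are analytic or single-valued there.


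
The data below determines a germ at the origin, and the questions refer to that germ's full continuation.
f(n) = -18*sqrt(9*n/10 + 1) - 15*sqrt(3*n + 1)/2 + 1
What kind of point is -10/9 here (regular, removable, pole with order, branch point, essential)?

The term (-18)*sqrt(1 - n/(-10/9)) has argument 1 - -10/9/(-10/9) = 0 at -10/9: a square-root (algebraic, two-sheeted) branch point; the remaining terms are analytic or single-valued there.

The point is an algebraic (square-root) branch point.


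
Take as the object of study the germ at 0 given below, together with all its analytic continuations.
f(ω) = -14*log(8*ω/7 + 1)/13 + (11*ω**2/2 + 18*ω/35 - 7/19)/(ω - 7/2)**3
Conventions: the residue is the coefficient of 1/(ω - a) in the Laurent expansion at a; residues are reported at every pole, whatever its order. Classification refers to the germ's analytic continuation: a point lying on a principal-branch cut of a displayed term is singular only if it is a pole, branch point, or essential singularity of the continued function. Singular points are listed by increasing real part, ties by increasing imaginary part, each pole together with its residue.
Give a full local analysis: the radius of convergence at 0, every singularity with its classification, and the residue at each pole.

Radius of convergence at 0: 7/8.
At -7/8: a logarithmic branch point.
At 7/2: a pole of order 3; residue 11/2.

Denominator factor (ω - 7/2)^3: pole of order 3 at 7/2, modulus 7/2.
Branch term (-14/13)*log(1 - ω/(-7/8)): its argument vanishes at ω = -7/8, a logarithmic branch point, modulus 7/8.
The radius of convergence is the smallest modulus among the singular points: 7/8.
The branch term is analytic at 7/2 and contributes nothing to the residue; only the rational part matters.
At the order-3 pole 7/2 set g(ω) = (ω - (7/2))^3*(rational part) = 11*ω**2/2 + 18*ω/35 - 7/19.
Order-3 pole: residue = g''(a)/2; g''(7/2) = 11, so the residue is 11/2.
List the singular points by increasing real part (a conjugate pair: the negative imaginary part first).


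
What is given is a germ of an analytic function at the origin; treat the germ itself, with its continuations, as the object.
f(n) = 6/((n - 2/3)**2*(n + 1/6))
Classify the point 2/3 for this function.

The point is a pole of order 2.

The denominator factor n - 2/3 vanishes at 2/3 and appears to the power 2; the numerator there equals 6, nonzero, and no other factor vanishes.
Hence a pole whose order is the multiplicity, 2.


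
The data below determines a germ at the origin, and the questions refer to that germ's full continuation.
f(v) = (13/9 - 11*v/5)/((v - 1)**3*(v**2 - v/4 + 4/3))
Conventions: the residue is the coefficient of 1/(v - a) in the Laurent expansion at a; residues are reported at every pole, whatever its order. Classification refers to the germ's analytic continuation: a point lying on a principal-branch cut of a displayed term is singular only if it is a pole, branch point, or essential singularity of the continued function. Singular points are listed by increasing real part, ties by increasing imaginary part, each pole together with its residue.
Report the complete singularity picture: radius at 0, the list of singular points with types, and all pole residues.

Radius of convergence at 0: 1.
At (1/8) - ((1/24)*sqrt(759))*i: a pole of order 1; residue (-31454/78125) + ((14622/19765625)*sqrt(759))*i.
At (1/8) + ((1/24)*sqrt(759))*i: a pole of order 1; residue (-31454/78125) - ((14622/19765625)*sqrt(759))*i.
At 1: a pole of order 3; residue 62908/78125.

Denominator factor (v - 1)^3: pole of order 3 at 1, modulus 1.
Denominator factor (v**2 - v/4 + 4/3): discriminant -253/48, complex-conjugate roots (1/8) + ((1/24)*sqrt(759))*i and (1/8) - ((1/24)*sqrt(759))*i; poles of order 1, moduli (2/3)*sqrt(3) and (2/3)*sqrt(3).
The radius of convergence is the smallest modulus among the singular points: 1.
The factor v**2 - v/4 + 4/3 splits as (v - a)(v - a') with a = (1/8) - ((1/24)*sqrt(759))*i, a' = (1/8) + ((1/24)*sqrt(759))*i. At the order-1 pole a set g(v) = (v - a)*f(v) = [(13/9 - 11*v/5)/(v - 1)**3] / (v - a').
Simple pole: residue = g(a) at a = (1/8) - ((1/24)*sqrt(759))*i, which is (-31454/78125) + ((14622/19765625)*sqrt(759))*i.
The factor v**2 - v/4 + 4/3 splits as (v - a)(v - a') with a = (1/8) + ((1/24)*sqrt(759))*i, a' = (1/8) - ((1/24)*sqrt(759))*i. At the order-1 pole a set g(v) = (v - a)*f(v) = [(13/9 - 11*v/5)/(v - 1)**3] / (v - a').
Simple pole: residue = g(a) at a = (1/8) + ((1/24)*sqrt(759))*i, which is (-31454/78125) - ((14622/19765625)*sqrt(759))*i.
At the order-3 pole 1 set g(v) = (v - (1))^3*f(v) = (13/9 - 11*v/5)/(v**2 - v/4 + 4/3).
Order-3 pole: residue = g''(a)/2; g''(1) = 125816/78125, so the residue is 62908/78125.
List the singular points by increasing real part (a conjugate pair: the negative imaginary part first).


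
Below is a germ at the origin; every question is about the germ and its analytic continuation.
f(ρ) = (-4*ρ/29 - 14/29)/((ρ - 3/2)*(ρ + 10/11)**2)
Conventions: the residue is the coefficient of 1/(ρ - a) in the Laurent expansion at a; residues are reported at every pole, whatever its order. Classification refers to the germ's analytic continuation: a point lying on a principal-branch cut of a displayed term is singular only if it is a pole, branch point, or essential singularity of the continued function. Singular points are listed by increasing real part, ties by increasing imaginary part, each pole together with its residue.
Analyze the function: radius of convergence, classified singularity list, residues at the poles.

Denominator factor (ρ - 3/2): pole of order 1 at 3/2, modulus 3/2.
Denominator factor (ρ + 10/11)^2: pole of order 2 at -10/11, modulus 10/11.
The radius of convergence is the smallest modulus among the singular points: 10/11.
At the order-2 pole -10/11 set g(ρ) = (ρ - (-10/11))^2*f(ρ) = (-4*ρ/29 - 14/29)/(ρ - 3/2).
Order-2 pole: residue = g'(a); g'(-10/11) = 9680/81461, so the residue is 9680/81461.
At the order-1 pole 3/2 set g(ρ) = (ρ - (3/2))*f(ρ) = (-4*ρ/29 - 14/29)/(ρ + 10/11)**2.
Simple pole: residue = g(a) at a = 3/2, which is -9680/81461.
List the singular points by increasing real part (a conjugate pair: the negative imaginary part first).

Radius of convergence at 0: 10/11.
At -10/11: a pole of order 2; residue 9680/81461.
At 3/2: a pole of order 1; residue -9680/81461.
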